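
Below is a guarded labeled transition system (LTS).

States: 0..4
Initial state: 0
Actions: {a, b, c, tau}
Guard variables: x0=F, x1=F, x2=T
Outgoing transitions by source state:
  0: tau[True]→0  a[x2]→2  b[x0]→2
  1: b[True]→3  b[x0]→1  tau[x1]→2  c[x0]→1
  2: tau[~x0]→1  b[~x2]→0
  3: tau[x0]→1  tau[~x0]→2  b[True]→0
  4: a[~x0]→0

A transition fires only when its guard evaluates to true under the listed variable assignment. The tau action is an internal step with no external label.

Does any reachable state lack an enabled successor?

Answer: DEADLOCK-FREE

Trace:
R = {0,1,2,3}
  0: a→2  tau→0  [deg 2]
  1: b→3  [deg 1]
  2: tau→1  [deg 1]
  3: b→0  tau→2  [deg 2]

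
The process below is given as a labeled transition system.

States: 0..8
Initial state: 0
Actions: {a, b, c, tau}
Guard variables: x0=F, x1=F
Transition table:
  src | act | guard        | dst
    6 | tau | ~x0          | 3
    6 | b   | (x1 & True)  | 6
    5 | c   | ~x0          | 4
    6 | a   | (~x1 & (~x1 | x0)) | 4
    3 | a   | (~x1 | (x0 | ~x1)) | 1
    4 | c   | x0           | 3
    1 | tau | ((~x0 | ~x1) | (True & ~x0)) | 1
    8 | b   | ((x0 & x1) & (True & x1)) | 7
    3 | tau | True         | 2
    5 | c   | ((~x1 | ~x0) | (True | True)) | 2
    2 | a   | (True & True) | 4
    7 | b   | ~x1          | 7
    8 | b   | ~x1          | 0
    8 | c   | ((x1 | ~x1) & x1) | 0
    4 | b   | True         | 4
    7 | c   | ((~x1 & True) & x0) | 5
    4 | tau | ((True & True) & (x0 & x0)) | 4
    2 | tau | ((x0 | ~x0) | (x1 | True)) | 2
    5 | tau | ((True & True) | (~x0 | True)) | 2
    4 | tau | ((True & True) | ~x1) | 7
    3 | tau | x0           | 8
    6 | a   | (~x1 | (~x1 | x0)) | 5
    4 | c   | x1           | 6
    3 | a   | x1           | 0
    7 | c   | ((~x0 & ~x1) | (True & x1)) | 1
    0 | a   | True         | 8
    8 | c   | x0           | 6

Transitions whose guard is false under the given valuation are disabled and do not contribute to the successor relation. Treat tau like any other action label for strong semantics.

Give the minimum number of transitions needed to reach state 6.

Breadth-first toward 6:
  L0 = {0}
  L1 = {8}
6 never appears.

Answer: UNREACHABLE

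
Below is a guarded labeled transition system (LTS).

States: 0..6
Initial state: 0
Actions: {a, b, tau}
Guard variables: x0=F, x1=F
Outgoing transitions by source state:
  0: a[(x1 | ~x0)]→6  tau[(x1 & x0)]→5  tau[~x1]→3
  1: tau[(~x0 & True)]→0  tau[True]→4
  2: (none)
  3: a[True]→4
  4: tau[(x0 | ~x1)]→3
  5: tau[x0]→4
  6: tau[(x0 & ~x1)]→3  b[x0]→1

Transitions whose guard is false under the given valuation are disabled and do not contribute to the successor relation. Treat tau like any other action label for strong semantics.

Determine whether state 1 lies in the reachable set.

Answer: UNREACHABLE

Trace:
Guard filter leaves 6 enabled edge(s).
depth 0: {0}
depth 1: {3,6}  total {0,3,6}
depth 2: {4}  total {0,3,4,6}
Reachable = {0,3,4,6}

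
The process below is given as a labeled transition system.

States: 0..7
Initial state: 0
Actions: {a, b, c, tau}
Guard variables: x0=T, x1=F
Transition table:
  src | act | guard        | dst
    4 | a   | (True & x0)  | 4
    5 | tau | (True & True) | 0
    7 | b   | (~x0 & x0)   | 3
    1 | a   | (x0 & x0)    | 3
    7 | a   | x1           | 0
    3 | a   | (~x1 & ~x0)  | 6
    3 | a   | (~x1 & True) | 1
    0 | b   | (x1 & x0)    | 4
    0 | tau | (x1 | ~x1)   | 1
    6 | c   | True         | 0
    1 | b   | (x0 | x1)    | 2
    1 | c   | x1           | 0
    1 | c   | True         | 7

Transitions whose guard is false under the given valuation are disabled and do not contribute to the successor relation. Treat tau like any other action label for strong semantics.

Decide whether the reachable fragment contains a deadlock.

Answer: DEADLOCK at state 2

Working:
R = {0,1,2,3,7}
  0: tau→1  [deg 1]
  1: a→3  b→2  c→7  [deg 3]
  2: ∅  [STUCK]
  3: a→1  [deg 1]
  7: ∅  [STUCK]
trace reaching 2: tau·b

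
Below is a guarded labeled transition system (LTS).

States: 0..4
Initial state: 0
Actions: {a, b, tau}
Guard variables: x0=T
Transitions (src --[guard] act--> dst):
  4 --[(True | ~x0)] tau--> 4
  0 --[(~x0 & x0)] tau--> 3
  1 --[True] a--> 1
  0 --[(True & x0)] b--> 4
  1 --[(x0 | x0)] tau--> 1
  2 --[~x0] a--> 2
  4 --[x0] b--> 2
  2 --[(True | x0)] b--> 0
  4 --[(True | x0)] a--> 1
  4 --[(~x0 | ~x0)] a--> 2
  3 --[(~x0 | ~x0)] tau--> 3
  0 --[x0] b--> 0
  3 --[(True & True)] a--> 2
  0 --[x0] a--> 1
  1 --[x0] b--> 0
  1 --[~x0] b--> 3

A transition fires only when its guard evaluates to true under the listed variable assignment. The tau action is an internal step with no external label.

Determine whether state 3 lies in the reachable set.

Answer: UNREACHABLE

Working:
Guard filter leaves 11 enabled edge(s).
depth 0: {0}
depth 1: {1,4}  now seen {0,1,4}
depth 2: {2}  now seen {0,1,2,4}
Reachable = {0,1,2,4}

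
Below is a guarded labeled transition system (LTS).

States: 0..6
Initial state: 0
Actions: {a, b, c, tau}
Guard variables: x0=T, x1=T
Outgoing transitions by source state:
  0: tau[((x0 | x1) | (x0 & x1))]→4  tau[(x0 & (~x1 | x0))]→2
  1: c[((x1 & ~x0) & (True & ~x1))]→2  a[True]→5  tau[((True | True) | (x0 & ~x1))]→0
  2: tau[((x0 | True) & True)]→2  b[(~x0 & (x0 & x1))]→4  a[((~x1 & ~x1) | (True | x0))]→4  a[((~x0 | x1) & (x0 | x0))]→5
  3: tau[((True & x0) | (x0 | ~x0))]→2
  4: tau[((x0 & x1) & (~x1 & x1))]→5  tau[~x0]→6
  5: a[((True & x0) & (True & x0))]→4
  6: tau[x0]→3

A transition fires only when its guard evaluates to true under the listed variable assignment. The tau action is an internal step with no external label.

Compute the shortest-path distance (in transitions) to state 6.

Answer: UNREACHABLE

Trace:
BFS to 6:
  Layer 0: {0}
  Layer 1: {2,4}
  Layer 2: {5}
6 never appears.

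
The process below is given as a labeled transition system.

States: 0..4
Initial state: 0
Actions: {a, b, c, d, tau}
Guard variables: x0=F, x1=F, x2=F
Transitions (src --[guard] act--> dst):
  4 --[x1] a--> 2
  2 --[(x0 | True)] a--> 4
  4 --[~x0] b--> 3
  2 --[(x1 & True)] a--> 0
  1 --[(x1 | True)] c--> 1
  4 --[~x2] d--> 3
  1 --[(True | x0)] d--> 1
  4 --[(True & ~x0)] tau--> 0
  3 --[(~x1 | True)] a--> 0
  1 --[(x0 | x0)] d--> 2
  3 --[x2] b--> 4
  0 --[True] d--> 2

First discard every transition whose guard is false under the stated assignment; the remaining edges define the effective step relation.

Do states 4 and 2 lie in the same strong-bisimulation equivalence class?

Bisimulation quotient by refinement:
  P[0] = {{0,1,2,3,4}}
  P[1] = {{0},{1},{2,3},{4}}
  P[2] = {{0},{1},{2},{3},{4}}
5 equivalence class(es) (converged in 3)
[4]={4}  [2]={2}

Answer: NOT BISIMILAR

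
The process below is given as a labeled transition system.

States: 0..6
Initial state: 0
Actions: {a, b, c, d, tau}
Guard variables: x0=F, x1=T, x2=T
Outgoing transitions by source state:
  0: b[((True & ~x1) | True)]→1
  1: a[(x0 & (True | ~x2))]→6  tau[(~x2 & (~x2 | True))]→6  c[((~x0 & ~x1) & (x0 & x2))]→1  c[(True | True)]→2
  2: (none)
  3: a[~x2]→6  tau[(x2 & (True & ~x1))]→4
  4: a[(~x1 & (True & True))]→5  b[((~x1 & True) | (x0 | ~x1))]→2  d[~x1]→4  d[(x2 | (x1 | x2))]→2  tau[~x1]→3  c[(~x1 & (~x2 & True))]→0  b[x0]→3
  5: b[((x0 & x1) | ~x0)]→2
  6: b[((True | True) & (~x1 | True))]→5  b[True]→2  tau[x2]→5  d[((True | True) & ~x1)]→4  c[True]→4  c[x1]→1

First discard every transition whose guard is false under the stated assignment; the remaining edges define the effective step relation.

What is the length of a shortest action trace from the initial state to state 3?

Layered search for 3:
  L0 = {0}
  L1 = {1}
  L2 = {2}
3 never appears.

Answer: UNREACHABLE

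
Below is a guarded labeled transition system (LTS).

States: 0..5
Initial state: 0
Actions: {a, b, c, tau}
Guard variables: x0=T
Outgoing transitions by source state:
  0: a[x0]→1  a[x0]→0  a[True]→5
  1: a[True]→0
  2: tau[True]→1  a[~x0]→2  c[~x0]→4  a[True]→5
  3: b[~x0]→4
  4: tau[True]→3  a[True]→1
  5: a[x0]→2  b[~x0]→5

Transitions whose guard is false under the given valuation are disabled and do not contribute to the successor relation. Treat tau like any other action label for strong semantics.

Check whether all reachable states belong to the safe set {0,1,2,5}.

Safe = {0,1,2,5}
Reachable = {0,1,2,5}
  0: ✓
  1: ✓
  2: ✓
  5: ✓

Answer: INVARIANT HOLDS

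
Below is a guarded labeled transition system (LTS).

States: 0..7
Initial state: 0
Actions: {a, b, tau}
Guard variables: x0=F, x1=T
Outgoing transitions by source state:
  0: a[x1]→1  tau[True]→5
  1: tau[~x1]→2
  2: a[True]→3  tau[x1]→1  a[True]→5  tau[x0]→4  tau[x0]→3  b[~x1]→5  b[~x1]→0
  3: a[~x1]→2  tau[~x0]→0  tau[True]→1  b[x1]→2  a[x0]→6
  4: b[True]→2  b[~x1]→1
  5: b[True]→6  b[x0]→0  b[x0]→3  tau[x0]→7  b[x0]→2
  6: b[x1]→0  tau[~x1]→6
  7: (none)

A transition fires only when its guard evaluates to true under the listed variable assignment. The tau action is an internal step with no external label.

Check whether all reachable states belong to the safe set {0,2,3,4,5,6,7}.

Answer: INVARIANT VIOLATED at state 1

Working:
Inv-set: {0,2,3,4,5,6,7}
R = {0,1,5,6}
  0: safe
  1: VIOLATES
  5: safe
  6: safe
reach 1 via a — violates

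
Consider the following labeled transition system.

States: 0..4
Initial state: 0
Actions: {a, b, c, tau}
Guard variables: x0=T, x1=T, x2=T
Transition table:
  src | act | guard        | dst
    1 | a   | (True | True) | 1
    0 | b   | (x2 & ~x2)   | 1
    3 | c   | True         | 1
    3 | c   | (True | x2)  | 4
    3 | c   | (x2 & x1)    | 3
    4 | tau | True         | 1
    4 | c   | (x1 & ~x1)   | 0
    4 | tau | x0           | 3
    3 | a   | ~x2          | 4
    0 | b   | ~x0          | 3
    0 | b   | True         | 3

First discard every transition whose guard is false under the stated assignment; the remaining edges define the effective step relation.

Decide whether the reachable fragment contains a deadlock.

Answer: DEADLOCK-FREE

Working:
Reach set: {0,1,3,4}
  0: b→3  [deg 1]
  1: a→1  [deg 1]
  3: c→1  c→3  c→4  [deg 3]
  4: tau→1  tau→3  [deg 2]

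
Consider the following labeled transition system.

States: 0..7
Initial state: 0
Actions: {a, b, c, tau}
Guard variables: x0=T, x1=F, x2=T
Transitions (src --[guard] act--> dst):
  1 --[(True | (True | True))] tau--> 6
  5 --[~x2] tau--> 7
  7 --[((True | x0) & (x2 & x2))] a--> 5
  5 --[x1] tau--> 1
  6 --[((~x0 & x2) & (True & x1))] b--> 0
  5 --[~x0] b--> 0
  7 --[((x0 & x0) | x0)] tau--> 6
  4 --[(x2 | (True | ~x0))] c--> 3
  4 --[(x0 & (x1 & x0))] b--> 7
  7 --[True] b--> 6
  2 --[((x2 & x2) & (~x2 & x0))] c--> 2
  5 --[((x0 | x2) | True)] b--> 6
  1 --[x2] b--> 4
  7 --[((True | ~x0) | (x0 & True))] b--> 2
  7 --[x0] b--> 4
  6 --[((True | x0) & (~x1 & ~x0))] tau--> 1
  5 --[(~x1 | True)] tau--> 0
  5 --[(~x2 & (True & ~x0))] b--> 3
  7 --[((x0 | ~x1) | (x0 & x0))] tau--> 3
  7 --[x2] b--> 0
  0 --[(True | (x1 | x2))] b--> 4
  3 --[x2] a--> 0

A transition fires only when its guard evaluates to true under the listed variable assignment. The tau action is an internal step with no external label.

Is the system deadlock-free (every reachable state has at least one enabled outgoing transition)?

Reach set: {0,3,4}
  0: b→4  [1 out]
  3: a→0  [1 out]
  4: c→3  [1 out]

Answer: DEADLOCK-FREE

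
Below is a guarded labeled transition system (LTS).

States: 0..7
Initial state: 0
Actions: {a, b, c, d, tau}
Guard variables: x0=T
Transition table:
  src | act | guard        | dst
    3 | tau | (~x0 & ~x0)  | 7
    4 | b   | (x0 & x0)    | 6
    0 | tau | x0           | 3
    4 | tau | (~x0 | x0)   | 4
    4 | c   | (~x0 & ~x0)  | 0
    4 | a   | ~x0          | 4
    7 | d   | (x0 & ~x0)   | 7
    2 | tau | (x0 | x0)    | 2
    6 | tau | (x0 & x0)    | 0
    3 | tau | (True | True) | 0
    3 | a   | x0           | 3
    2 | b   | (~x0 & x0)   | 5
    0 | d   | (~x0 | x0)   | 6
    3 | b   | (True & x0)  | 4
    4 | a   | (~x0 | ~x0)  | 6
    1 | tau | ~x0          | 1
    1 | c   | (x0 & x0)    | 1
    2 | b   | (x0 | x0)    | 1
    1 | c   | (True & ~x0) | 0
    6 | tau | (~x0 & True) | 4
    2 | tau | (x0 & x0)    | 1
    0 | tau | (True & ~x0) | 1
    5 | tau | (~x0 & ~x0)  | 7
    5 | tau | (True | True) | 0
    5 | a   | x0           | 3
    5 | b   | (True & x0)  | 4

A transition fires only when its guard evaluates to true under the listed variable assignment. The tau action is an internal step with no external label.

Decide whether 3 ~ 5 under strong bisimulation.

Answer: BISIMILAR

Working:
Compute ~ classes (split until stable):
  round 0: {{0,1,2,3,4,5,6,7}}
  round 1: {{0},{1},{2,4},{3,5},{6},{7}}
  round 2: {{0},{1},{2},{3,5},{4},{6},{7}}
Fixed point at round 3; 7 class(es).
[3]={3,5}  [5]={3,5}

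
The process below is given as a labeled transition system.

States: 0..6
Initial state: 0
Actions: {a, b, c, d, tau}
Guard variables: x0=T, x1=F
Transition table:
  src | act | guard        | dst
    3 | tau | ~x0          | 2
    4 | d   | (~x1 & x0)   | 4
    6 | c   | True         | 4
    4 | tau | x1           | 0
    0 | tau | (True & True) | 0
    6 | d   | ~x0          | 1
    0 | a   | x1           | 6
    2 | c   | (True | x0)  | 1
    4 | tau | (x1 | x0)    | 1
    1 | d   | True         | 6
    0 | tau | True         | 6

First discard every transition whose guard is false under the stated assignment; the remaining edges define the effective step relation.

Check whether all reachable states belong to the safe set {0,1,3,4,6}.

Answer: INVARIANT HOLDS

Working:
Inv-set: {0,1,3,4,6}
Reachable = {0,1,4,6}
  0: safe
  1: safe
  4: safe
  6: safe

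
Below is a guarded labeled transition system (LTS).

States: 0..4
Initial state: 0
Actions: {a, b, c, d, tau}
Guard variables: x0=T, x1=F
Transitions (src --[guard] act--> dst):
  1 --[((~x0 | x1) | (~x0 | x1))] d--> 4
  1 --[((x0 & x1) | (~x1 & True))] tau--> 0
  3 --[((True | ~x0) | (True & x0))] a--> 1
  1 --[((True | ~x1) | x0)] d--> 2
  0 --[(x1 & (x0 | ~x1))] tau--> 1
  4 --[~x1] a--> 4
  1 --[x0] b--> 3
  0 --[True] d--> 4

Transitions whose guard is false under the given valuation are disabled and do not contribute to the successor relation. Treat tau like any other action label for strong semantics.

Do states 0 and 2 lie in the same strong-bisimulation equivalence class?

Answer: NOT BISIMILAR

Trace:
Compute ~ classes (split until stable):
  round 0: {{0,1,2,3,4}}
  round 1: {{0},{1},{2},{3,4}}
  round 2: {{0},{1},{2},{3},{4}}
stable after 3 split(s): 5 block(s)
0∈{0}, 2∈{2}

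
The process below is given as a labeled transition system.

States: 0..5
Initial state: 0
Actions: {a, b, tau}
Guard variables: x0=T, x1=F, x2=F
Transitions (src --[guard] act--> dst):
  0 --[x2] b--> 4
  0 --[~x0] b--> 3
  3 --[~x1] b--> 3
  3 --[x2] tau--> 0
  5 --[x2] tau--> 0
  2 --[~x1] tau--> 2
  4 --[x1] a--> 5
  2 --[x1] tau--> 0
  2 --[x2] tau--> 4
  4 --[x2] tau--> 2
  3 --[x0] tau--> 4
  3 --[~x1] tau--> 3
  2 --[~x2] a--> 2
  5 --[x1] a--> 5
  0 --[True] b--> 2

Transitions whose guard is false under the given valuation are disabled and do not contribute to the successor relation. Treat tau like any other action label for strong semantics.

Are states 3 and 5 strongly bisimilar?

Answer: NOT BISIMILAR

Trace:
Compute ~ classes (split until stable):
  round 0: {{0,1,2,3,4,5}}
  round 1: {{0},{1,4,5},{2},{3}}
Fixed point at round 2; 4 class(es).
[3]={3}  [5]={1,4,5}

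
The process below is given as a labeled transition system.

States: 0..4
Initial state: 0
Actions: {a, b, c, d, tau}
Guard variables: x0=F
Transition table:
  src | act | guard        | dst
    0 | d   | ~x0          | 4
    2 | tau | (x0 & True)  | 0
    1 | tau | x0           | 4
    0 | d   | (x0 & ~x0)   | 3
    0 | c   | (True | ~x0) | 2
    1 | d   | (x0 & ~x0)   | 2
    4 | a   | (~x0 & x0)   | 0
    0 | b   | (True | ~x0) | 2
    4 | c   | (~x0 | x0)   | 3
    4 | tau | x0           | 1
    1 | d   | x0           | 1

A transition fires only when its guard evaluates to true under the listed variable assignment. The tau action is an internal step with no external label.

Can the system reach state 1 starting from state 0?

4 transition(s) survive guard evaluation.
depth 0: {0}
depth 1: {2,4}  total {0,2,4}
depth 2: {3}  total {0,2,3,4}
Reachable = {0,2,3,4}

Answer: UNREACHABLE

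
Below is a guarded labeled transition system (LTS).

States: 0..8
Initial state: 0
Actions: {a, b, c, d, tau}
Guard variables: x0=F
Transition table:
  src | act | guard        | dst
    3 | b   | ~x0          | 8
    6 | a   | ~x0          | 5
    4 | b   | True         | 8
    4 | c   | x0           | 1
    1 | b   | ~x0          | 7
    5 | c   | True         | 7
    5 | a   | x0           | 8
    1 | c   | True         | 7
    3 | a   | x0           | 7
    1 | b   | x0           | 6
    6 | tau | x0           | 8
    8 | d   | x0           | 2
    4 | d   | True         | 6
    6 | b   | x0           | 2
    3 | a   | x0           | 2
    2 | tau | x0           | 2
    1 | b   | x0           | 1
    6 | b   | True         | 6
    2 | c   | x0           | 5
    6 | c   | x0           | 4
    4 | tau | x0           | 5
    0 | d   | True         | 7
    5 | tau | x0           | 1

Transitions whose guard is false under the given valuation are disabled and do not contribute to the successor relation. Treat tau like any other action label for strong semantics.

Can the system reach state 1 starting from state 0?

After dropping false guards: 9 live edges.
Layer 0: {0}
Layer 1: {7}  cumulative {0,7}
R = {0,7}

Answer: UNREACHABLE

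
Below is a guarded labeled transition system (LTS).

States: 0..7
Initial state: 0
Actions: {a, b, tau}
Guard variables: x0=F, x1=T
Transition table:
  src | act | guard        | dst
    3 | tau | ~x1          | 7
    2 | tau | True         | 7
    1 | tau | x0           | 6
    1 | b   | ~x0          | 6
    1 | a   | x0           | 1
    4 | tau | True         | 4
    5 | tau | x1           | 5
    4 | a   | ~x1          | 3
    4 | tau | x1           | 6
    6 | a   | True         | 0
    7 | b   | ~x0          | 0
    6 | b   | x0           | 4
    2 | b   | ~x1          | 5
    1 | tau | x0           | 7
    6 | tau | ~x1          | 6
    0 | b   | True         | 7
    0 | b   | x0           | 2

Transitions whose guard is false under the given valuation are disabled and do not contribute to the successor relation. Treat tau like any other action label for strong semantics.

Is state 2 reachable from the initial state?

Guard filter leaves 8 enabled edge(s).
L0 = {0}
L1 = {7}  total {0,7}
Reachable = {0,7}

Answer: UNREACHABLE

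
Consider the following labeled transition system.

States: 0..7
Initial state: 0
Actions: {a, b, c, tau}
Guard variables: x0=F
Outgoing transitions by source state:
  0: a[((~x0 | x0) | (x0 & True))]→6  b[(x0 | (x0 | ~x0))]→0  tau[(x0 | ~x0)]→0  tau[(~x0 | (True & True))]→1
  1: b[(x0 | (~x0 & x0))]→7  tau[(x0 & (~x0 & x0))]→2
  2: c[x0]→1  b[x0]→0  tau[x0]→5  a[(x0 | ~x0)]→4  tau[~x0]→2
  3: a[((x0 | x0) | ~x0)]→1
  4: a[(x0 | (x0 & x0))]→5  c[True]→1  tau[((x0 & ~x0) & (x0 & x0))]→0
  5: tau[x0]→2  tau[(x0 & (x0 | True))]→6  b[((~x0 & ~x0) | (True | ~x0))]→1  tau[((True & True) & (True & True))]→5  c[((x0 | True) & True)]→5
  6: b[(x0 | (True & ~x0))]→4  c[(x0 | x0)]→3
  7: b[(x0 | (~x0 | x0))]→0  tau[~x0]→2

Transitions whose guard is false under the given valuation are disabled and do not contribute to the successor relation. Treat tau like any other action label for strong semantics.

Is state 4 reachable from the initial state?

Answer: REACHABLE

Working:
Guard filter leaves 14 enabled edge(s).
depth 0: {0}
depth 1: {1,6}  cumulative {0,1,6}
depth 2: {4}  cumulative {0,1,4,6}
R = {0,1,4,6}
Path to 4: a·b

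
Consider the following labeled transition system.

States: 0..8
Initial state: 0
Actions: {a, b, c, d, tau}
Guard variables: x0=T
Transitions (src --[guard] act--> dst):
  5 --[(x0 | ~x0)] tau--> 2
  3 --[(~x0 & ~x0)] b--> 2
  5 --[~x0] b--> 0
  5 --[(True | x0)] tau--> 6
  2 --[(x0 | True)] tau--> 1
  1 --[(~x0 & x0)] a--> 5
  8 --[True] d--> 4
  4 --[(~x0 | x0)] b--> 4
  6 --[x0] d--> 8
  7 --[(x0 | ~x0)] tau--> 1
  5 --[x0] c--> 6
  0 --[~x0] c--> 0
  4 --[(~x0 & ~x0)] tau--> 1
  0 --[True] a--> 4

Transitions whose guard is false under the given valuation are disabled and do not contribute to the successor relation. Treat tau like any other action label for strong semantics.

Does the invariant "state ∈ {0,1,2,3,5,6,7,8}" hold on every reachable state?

Allowed set {0,1,2,3,5,6,7,8}
R = {0,4}
  0: ✓
  4: ✗ unsafe
witness against invariant: a → 4

Answer: INVARIANT VIOLATED at state 4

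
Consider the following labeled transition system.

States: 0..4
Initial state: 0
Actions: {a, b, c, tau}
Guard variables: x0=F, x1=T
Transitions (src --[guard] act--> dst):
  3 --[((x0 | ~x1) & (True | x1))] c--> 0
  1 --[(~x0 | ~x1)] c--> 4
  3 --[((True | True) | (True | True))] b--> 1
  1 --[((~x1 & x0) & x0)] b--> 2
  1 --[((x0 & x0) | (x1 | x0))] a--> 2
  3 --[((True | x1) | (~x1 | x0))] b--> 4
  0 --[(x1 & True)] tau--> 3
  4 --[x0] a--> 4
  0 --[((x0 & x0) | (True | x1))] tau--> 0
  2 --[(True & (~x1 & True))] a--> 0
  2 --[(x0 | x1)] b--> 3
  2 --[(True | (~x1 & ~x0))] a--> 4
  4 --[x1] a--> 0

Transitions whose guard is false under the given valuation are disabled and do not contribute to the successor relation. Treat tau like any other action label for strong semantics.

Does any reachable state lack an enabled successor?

Reach set: {0,1,2,3,4}
  0: tau→0  tau→3  [2 out]
  1: a→2  c→4  [2 out]
  2: a→4  b→3  [2 out]
  3: b→1  b→4  [2 out]
  4: a→0  [1 out]

Answer: DEADLOCK-FREE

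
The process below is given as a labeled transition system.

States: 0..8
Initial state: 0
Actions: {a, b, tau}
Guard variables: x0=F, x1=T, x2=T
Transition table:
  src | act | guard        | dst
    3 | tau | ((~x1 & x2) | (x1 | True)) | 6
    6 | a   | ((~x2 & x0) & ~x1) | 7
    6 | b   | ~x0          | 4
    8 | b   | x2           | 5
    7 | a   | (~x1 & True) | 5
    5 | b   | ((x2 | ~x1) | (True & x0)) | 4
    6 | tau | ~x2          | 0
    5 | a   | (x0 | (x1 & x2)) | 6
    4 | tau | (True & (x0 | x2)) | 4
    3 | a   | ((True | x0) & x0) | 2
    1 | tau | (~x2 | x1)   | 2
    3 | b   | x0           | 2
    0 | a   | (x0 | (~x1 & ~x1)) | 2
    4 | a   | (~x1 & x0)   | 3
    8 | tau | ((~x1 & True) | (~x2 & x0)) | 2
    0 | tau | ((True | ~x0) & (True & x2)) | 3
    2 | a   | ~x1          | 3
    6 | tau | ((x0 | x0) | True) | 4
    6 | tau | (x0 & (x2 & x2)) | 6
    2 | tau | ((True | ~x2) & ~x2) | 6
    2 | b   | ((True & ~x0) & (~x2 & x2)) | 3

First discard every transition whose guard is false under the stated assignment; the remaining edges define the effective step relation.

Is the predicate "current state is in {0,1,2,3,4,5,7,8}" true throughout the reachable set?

Safe = {0,1,2,3,4,5,7,8}
Reachable = {0,3,4,6}
  0: safe
  3: safe
  4: safe
  6: ✗ unsafe
witness against invariant: tau·tau → 6

Answer: INVARIANT VIOLATED at state 6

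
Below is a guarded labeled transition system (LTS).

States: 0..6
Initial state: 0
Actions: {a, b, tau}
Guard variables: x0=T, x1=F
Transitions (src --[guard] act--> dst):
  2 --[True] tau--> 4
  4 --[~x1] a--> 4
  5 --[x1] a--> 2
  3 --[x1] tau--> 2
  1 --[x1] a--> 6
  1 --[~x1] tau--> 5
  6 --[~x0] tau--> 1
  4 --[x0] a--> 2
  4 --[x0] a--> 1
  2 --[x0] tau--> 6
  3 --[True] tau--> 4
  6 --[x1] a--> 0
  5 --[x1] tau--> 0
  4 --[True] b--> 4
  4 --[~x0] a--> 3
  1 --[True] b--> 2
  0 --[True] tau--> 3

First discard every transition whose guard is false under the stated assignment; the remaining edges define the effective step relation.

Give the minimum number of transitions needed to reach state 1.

Answer: 3

Working:
Breadth-first toward 1:
  Layer 0: {0}
  Layer 1: {3}
  Layer 2: {4}
  Layer 3: {1,2}
1 enters at depth 3; path tau·tau·a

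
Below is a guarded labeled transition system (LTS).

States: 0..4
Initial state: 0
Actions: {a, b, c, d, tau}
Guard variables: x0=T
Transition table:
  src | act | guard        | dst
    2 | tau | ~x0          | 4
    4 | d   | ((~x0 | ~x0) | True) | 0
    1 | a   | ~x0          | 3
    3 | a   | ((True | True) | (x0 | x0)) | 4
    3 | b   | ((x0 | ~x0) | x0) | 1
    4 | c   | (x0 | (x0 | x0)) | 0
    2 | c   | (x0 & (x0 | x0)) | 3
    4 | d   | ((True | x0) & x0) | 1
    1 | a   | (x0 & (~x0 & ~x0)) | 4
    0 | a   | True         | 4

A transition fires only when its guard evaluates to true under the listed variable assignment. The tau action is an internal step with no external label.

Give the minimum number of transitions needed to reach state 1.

Answer: 2

Working:
Layered search for 1:
  L0 = {0}
  L1 = {4}
  L2 = {1}
depth(1)=2, e.g. a·d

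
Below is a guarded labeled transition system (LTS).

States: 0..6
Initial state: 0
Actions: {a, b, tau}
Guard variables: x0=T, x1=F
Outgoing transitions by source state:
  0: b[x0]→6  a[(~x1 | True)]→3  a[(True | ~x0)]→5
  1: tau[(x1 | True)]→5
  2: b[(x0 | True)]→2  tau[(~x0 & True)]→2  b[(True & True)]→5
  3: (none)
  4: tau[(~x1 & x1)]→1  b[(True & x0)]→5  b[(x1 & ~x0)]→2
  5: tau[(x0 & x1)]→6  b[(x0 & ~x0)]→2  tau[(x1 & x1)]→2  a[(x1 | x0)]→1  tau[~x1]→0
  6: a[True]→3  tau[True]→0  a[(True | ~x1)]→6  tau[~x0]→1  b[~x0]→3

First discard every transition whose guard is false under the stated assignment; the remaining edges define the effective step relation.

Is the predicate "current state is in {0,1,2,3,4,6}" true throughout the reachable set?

Answer: INVARIANT VIOLATED at state 5

Trace:
Inv-set: {0,1,2,3,4,6}
Reach set: {0,1,3,5,6}
  0: ✓
  1: ✓
  3: ✓
  5: VIOLATES
  6: ✓
reach 5 via a — violates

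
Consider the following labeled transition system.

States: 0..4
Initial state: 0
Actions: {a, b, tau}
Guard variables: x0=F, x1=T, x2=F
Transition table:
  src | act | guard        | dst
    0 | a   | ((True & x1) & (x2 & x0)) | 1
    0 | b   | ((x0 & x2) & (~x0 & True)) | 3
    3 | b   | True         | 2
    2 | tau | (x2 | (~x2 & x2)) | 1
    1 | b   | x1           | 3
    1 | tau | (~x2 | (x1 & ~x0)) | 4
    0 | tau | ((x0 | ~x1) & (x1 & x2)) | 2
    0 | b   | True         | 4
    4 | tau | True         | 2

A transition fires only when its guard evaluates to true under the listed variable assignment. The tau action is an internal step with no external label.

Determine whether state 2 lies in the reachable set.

After dropping false guards: 5 live edges.
L0 = {0}
L1 = {4}  cumulative {0,4}
L2 = {2}  cumulative {0,2,4}
Reach set: {0,2,4}
witness 2: b·tau

Answer: REACHABLE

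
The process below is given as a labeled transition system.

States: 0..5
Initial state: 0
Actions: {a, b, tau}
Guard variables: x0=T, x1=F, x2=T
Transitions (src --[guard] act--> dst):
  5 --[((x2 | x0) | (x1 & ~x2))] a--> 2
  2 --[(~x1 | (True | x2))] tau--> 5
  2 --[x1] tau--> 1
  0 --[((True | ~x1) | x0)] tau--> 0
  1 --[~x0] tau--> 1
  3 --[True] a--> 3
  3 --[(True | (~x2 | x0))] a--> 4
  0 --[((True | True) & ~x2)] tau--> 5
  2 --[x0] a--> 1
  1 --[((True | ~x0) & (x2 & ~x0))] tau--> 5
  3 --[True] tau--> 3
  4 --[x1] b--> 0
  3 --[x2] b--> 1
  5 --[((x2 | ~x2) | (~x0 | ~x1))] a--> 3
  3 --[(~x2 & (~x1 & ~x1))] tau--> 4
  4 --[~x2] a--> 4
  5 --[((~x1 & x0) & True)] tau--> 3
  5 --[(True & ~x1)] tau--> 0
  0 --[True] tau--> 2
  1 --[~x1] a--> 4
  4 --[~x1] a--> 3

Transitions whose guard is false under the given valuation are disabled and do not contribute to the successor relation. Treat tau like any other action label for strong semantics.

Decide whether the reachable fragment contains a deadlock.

Answer: DEADLOCK-FREE

Trace:
Reach set: {0,1,2,3,4,5}
  0: tau→0  tau→2  [deg 2]
  1: a→4  [deg 1]
  2: a→1  tau→5  [deg 2]
  3: a→3  a→4  b→1  tau→3  [deg 4]
  4: a→3  [deg 1]
  5: a→2  a→3  tau→0  tau→3  [deg 4]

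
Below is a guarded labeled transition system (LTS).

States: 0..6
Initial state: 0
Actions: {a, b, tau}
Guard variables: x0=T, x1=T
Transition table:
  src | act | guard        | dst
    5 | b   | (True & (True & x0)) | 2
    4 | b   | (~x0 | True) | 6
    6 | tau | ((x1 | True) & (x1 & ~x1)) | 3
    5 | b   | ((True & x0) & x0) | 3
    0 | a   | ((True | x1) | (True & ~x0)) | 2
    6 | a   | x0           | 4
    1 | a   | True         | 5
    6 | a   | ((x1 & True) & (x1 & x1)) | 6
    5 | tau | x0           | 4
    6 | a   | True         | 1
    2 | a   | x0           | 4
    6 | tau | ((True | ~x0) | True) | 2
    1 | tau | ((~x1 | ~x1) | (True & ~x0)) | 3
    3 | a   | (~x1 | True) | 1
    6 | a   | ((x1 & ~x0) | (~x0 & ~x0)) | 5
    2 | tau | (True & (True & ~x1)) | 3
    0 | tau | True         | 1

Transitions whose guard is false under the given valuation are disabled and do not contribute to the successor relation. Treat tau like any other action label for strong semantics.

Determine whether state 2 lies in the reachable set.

Answer: REACHABLE

Working:
After dropping false guards: 13 live edges.
Layer 0: {0}
Layer 1: {1,2}  now seen {0,1,2}
Layer 2: {4,5}  now seen {0,1,2,4,5}
Layer 3: {3,6}  now seen {0,1,2,3,4,5,6}
Reach set: {0,1,2,3,4,5,6}
trace reaching 2: a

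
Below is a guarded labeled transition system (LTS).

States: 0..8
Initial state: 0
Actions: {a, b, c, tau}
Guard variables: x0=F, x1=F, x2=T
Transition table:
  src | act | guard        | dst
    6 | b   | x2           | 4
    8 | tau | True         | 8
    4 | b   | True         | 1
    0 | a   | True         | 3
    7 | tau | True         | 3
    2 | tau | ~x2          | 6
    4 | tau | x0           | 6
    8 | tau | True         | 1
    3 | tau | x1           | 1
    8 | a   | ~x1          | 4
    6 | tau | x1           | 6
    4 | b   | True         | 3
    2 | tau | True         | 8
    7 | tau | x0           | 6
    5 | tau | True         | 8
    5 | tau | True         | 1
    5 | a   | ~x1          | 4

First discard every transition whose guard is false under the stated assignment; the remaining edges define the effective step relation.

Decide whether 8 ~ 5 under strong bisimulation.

Compute ~ classes (split until stable):
  round 0: {{0,1,2,3,4,5,6,7,8}}
  round 1: {{0},{1,3},{2,7},{4,6},{5,8}}
  round 2: {{0},{1,3},{2},{4},{5,8},{6},{7}}
Fixed point at round 3; 7 class(es).
class of 8: {5,8}; class of 5: {5,8}

Answer: BISIMILAR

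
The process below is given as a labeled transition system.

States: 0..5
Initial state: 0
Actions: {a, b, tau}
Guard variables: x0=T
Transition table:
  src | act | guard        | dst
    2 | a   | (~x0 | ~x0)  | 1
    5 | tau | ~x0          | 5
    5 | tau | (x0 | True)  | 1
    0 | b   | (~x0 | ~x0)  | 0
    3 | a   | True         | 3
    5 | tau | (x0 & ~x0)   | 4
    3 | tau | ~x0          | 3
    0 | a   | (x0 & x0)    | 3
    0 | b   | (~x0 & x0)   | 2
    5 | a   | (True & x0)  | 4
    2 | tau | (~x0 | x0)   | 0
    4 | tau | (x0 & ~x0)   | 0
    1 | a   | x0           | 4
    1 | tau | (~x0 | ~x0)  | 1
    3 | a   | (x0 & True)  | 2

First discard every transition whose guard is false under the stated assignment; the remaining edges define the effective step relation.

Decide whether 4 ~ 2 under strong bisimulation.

Bisimulation quotient by refinement:
  π0 = {{0,1,2,3,4,5}}
  π1 = {{0,1,3},{2},{4},{5}}
  π2 = {{0},{1},{2},{3},{4},{5}}
stable after 3 split(s): 6 block(s)
class of 4: {4}; class of 2: {2}

Answer: NOT BISIMILAR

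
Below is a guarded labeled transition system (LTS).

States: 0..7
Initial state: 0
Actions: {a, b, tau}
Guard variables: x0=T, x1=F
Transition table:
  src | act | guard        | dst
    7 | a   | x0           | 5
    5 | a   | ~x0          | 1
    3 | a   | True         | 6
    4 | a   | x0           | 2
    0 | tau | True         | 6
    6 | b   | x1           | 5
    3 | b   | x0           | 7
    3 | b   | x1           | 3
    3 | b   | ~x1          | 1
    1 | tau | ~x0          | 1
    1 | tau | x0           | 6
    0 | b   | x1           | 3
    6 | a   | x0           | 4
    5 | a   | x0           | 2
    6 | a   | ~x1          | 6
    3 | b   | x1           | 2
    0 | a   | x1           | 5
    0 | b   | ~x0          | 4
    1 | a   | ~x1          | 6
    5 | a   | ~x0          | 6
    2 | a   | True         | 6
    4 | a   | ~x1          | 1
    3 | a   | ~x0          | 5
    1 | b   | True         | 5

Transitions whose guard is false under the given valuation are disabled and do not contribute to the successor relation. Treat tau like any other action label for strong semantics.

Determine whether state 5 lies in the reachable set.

14 transition(s) survive guard evaluation.
Layer 0: {0}
Layer 1: {6}  now seen {0,6}
Layer 2: {4}  now seen {0,4,6}
Layer 3: {1,2}  now seen {0,1,2,4,6}
Layer 4: {5}  now seen {0,1,2,4,5,6}
Reach set: {0,1,2,4,5,6}
trace reaching 5: tau·a·a·b

Answer: REACHABLE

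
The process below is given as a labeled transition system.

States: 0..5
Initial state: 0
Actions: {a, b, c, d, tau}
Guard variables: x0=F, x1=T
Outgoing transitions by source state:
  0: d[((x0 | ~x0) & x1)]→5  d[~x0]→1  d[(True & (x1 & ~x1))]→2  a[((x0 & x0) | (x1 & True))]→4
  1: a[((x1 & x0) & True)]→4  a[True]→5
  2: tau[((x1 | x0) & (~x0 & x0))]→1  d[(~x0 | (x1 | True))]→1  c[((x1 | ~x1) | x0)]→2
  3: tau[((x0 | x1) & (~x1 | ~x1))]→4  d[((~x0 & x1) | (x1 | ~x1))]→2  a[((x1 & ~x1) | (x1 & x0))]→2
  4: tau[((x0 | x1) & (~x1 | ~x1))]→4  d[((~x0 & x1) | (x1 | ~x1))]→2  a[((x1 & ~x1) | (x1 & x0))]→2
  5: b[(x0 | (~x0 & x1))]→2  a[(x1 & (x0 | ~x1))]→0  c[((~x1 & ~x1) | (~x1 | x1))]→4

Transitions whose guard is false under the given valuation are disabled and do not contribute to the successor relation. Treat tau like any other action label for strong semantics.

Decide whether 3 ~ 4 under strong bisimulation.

Compute ~ classes (split until stable):
  round 0: {{0,1,2,3,4,5}}
  round 1: {{0},{1},{2},{3,4},{5}}
5 equivalence class(es) (converged in 2)
[3]={3,4}  [4]={3,4}

Answer: BISIMILAR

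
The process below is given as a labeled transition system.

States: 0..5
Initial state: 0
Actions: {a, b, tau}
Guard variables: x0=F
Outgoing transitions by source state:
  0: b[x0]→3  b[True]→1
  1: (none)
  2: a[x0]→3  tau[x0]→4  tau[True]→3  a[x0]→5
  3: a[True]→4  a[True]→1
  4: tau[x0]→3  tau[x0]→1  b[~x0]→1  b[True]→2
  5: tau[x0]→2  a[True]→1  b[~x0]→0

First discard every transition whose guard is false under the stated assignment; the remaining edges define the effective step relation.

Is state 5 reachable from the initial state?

Answer: UNREACHABLE

Trace:
8 transition(s) survive guard evaluation.
depth 0: {0}
depth 1: {1}  now seen {0,1}
Reachable = {0,1}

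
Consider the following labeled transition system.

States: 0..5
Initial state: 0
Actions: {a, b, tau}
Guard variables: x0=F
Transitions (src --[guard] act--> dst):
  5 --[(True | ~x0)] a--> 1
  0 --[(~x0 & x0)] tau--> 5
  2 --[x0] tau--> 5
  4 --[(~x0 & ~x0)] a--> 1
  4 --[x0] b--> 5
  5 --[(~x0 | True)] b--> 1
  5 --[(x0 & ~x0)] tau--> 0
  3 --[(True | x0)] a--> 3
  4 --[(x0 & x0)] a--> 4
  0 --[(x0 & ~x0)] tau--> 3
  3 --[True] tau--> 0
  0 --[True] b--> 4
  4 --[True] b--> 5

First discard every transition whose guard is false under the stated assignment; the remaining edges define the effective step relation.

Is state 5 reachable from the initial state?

Guard filter leaves 7 enabled edge(s).
depth 0: {0}
depth 1: {4}  now seen {0,4}
depth 2: {1,5}  now seen {0,1,4,5}
R = {0,1,4,5}
Path to 5: b·b

Answer: REACHABLE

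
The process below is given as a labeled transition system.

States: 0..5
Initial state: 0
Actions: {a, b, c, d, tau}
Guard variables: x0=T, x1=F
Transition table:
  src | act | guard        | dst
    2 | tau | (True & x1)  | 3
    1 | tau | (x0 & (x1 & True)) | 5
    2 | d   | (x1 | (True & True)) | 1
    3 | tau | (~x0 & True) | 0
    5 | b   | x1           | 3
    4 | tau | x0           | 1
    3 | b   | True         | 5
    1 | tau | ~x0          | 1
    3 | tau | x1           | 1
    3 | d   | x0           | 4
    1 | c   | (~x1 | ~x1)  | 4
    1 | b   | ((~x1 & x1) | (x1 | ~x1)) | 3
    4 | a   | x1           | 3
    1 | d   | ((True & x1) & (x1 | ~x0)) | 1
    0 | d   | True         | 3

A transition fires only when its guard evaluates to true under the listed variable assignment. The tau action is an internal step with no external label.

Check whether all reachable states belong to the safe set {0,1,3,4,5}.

Safe = {0,1,3,4,5}
Reachable = {0,1,3,4,5}
  0: safe
  1: safe
  3: safe
  4: safe
  5: safe

Answer: INVARIANT HOLDS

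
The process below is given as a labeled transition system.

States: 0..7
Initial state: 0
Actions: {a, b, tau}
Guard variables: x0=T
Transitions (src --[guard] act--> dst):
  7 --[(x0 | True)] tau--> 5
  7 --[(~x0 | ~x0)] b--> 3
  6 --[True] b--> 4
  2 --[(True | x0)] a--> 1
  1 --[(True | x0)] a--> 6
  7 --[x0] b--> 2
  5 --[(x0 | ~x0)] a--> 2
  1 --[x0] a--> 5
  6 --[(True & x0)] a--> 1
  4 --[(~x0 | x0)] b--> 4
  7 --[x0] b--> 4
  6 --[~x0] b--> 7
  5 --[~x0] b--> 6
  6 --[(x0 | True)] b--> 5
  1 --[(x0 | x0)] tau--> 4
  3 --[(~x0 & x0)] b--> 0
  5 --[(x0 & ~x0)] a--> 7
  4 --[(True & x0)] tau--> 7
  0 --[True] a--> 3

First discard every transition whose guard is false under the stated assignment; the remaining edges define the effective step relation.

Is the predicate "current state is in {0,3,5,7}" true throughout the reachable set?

Inv-set: {0,3,5,7}
Reach set: {0,3}
  0: ✓
  3: ✓

Answer: INVARIANT HOLDS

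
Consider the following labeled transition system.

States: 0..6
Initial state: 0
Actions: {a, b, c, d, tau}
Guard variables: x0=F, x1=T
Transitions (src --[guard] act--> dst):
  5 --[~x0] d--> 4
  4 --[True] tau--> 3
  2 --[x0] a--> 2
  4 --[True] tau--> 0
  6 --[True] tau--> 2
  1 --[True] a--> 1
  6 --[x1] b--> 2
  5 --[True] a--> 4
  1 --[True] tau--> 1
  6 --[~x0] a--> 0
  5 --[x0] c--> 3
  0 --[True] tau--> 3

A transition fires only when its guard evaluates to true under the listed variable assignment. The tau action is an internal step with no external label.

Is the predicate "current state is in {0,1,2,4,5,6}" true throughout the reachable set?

Safe = {0,1,2,4,5,6}
Reach set: {0,3}
  0: safe
  3: outside
reach 3 via tau — violates

Answer: INVARIANT VIOLATED at state 3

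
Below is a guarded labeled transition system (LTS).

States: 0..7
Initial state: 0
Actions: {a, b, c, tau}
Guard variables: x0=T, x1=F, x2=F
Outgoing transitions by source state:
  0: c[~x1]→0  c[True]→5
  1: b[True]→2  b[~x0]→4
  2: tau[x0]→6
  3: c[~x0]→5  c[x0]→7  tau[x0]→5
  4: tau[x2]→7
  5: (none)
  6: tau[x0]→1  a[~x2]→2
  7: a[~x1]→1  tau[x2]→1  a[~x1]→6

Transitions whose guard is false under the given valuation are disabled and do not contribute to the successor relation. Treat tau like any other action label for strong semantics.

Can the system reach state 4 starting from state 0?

Answer: UNREACHABLE

Working:
After dropping false guards: 10 live edges.
Layer 0: {0}
Layer 1: {5}  total {0,5}
R = {0,5}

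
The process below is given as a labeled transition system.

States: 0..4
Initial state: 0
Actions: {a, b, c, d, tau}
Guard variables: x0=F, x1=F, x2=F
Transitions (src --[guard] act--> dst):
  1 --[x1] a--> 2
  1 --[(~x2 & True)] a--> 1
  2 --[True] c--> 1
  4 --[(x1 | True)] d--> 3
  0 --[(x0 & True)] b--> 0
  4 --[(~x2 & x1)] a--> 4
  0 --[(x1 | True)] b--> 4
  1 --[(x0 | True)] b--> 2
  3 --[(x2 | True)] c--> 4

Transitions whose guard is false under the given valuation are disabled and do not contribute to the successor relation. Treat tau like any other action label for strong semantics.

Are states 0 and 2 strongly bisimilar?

Answer: NOT BISIMILAR

Trace:
Compute ~ classes (split until stable):
  round 0: {{0,1,2,3,4}}
  round 1: {{0},{1},{2,3},{4}}
  round 2: {{0},{1},{2},{3},{4}}
Fixed point at round 3; 5 class(es).
[0]={0}  [2]={2}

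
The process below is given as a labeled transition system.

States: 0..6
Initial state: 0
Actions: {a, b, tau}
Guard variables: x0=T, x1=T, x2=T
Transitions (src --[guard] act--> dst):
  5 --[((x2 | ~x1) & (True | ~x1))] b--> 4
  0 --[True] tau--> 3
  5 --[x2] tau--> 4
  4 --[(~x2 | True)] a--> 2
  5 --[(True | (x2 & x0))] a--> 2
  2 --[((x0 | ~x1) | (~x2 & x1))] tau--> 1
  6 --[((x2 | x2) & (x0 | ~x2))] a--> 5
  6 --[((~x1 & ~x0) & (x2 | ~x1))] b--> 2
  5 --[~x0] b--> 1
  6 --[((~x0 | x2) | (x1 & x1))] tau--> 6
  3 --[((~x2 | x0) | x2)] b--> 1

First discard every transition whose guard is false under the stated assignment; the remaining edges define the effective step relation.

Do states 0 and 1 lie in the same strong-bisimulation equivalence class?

Compute ~ classes (split until stable):
  round 0: {{0,1,2,3,4,5,6}}
  round 1: {{0,2},{1},{3},{4},{5},{6}}
  round 2: {{0},{1},{2},{3},{4},{5},{6}}
Fixed point at round 3; 7 class(es).
[0]={0}  [1]={1}

Answer: NOT BISIMILAR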